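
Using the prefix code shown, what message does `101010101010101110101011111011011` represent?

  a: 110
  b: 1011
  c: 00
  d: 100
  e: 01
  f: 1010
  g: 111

Read left to right; each codeword is recognised as soon as it completes (prefix code):
  1010→f | 1010→f | 1010→f | 1011→b | 1010→f | 1011→b | 111→g | 01→e | 1011→b
Decoded message: fffbfbgeb

fffbfbgeb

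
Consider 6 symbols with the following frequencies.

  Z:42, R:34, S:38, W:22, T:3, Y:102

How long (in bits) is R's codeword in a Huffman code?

Repeatedly merge the two smallest:
T(3) + W(22) → 25
25 + R(34) → 59
S(38) + Z(42) → 80
59 + 80 → 139
Y(102) + 139 → 241
R's leaf is at depth 3, giving a 3-bit codeword.

3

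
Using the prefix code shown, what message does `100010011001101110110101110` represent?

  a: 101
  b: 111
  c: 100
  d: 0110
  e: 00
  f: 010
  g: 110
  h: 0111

Read left to right; each codeword is recognised as soon as it completes (prefix code):
  100→c | 010→f | 0110→d | 0110→d | 111→b | 0110→d | 101→a | 110→g
Decoded message: cfddbdag

cfddbdag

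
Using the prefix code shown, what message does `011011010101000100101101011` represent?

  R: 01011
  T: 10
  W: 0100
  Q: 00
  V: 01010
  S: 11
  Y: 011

YYVTQTRR

Read left to right; each codeword is recognised as soon as it completes (prefix code):
  011→Y | 011→Y | 01010→V | 10→T | 00→Q | 10→T | 01011→R | 01011→R
Decoded message: YYVTQTRR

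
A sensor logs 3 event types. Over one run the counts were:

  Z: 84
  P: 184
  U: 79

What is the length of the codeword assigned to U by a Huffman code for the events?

Build the tree from the bottom:
U(79) + Z(84) → 163
163 + P(184) → 347
U sits 2 levels below the root, so its codeword is 2 bits.

2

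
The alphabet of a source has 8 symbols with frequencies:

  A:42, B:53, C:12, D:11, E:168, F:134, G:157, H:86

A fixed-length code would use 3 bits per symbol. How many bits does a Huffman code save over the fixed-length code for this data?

253

Fixed-length: 3 bits × 663 symbols = 1989 bits.
Huffman merges:
D(11) + C(12) → 23
23 + A(42) → 65
B(53) + 65 → 118
H(86) + 118 → 204
F(134) + G(157) → 291
E(168) + 204 → 372
291 + 372 → 663
Huffman total = 23 + 65 + 118 + 204 + 291 + 372 + 663 = 1736 bits.
Saving = 1989 − 1736 = 253 bits.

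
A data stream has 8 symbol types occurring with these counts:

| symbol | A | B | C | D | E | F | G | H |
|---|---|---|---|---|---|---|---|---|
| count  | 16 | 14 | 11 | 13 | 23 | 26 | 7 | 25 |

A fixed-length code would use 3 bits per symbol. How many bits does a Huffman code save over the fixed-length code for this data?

Fixed-length: 3 bits × 135 symbols = 405 bits.
Huffman merges:
combine G(7), C(11) → 18
combine D(13), B(14) → 27
combine A(16), 18 → 34
combine E(23), H(25) → 48
combine F(26), 27 → 53
combine 34, 48 → 82
combine 53, 82 → 135
Huffman total = 18 + 27 + 34 + 48 + 53 + 82 + 135 = 397 bits.
Saving = 405 − 397 = 8 bits.

8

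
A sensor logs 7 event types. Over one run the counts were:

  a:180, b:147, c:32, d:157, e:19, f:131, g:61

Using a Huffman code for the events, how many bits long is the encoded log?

1860

Merge the two smallest weights repeatedly:
e(19) + c(32) → 51
51 + g(61) → 112
112 + f(131) → 243
b(147) + d(157) → 304
a(180) + 243 → 423
304 + 423 → 727
Total encoded bits = sum of merged weights = 51 + 112 + 243 + 304 + 423 + 727 = 1860.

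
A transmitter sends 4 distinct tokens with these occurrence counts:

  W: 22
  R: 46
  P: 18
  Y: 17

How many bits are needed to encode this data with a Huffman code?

Build the Huffman tree bottom-up:
Y(17) + P(18) → 35
W(22) + 35 → 57
R(46) + 57 → 103
Total encoded bits = sum of merged weights = 35 + 57 + 103 = 195.

195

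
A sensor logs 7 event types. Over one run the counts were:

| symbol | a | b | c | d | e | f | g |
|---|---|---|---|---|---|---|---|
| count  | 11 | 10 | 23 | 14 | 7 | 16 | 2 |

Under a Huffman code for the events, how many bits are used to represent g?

Repeatedly merge the two smallest:
g(2) + e(7) → 9
9 + b(10) → 19
a(11) + d(14) → 25
f(16) + 19 → 35
c(23) + 25 → 48
35 + 48 → 83
g's leaf is at depth 4, giving a 4-bit codeword.

4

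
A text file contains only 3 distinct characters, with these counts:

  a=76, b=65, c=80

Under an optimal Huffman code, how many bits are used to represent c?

Huffman merges, smallest pair first:
b(65) + a(76) → 141
c(80) + 141 → 221
c is a child of the root — depth 1, so its codeword is a single bit.

1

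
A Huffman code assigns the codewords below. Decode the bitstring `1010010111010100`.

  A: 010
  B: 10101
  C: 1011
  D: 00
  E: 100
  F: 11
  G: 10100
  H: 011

GCBD

Read left to right; each codeword is recognised as soon as it completes (prefix code):
  10100→G | 1011→C | 10101→B | 00→D
Decoded message: GCBD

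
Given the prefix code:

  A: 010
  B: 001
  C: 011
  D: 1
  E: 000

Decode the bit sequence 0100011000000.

ABDEE

Read left to right; each codeword is recognised as soon as it completes (prefix code):
  010→A | 001→B | 1→D | 000→E | 000→E
Decoded message: ABDEE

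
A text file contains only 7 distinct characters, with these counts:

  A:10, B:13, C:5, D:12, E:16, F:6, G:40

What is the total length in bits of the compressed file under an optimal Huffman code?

Greedily combine the two least-frequent nodes:
combine C(5), F(6) → 11
combine A(10), 11 → 21
combine D(12), B(13) → 25
combine E(16), 21 → 37
combine 25, 37 → 62
combine G(40), 62 → 102
Total encoded bits = sum of merged weights = 11 + 21 + 25 + 37 + 62 + 102 = 258.

258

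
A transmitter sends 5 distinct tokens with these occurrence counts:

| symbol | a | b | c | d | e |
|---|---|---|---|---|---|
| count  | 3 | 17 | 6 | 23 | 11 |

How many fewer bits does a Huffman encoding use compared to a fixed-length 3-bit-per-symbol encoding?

54

Fixed-length: 3 bits × 60 symbols = 180 bits.
Huffman merges:
merge a(3) and c(6): 9
merge 9 and e(11): 20
merge b(17) and 20: 37
merge d(23) and 37: 60
Huffman total = 9 + 20 + 37 + 60 = 126 bits.
Saving = 180 − 126 = 54 bits.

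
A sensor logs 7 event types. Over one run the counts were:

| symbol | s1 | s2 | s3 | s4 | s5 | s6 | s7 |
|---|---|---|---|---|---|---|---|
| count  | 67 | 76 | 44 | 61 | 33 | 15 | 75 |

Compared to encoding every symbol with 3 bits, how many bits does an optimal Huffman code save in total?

103

Fixed-length: 3 bits × 371 symbols = 1113 bits.
Huffman merges:
s6(15) + s5(33) → 48
s3(44) + 48 → 92
s4(61) + s1(67) → 128
s7(75) + s2(76) → 151
92 + 128 → 220
151 + 220 → 371
Huffman total = 48 + 92 + 128 + 151 + 220 + 371 = 1010 bits.
Saving = 1113 − 1010 = 103 bits.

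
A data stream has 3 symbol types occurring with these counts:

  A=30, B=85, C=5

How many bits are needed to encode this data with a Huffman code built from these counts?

155

Merge the two smallest weights repeatedly:
combine C(5), A(30) → 35
combine 35, B(85) → 120
Each symbol's bit-cost is frequency × depth; summing gives 155 bits (equivalently 35 + 120).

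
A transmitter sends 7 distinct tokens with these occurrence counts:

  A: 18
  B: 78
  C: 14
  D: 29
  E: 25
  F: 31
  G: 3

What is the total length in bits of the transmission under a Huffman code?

Merge the two smallest weights repeatedly:
merge G(3) and C(14): 17
merge 17 and A(18): 35
merge E(25) and D(29): 54
merge F(31) and 35: 66
merge 54 and 66: 120
merge B(78) and 120: 198
Total encoded bits = sum of merged weights = 17 + 35 + 54 + 66 + 120 + 198 = 490.

490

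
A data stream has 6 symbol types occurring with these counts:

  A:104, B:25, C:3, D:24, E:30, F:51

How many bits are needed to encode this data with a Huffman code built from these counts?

530

Merge the two smallest weights repeatedly:
combine C(3), D(24) → 27
combine B(25), 27 → 52
combine E(30), F(51) → 81
combine 52, 81 → 133
combine A(104), 133 → 237
Total encoded bits = sum of merged weights = 27 + 52 + 81 + 133 + 237 = 530.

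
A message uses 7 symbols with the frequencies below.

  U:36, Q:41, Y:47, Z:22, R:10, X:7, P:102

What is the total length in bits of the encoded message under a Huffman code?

647

Greedily combine the two least-frequent nodes:
X(7) + R(10) → 17
17 + Z(22) → 39
U(36) + 39 → 75
Q(41) + Y(47) → 88
75 + 88 → 163
P(102) + 163 → 265
Each symbol's bit-cost is frequency × depth; summing gives 647 bits (equivalently 17 + 39 + 75 + 88 + 163 + 265).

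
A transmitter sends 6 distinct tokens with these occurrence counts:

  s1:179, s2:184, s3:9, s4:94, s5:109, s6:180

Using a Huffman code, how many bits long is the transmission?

1825

Build the Huffman tree bottom-up:
s3(9) + s4(94) → 103
103 + s5(109) → 212
s1(179) + s6(180) → 359
s2(184) + 212 → 396
359 + 396 → 755
Each symbol's bit-cost is frequency × depth; summing gives 1825 bits (equivalently 103 + 212 + 359 + 396 + 755).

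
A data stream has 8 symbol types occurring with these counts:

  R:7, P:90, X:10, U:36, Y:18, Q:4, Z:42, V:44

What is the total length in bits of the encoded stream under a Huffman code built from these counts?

Merge the two smallest weights repeatedly:
merge Q(4) and R(7): 11
merge X(10) and 11: 21
merge Y(18) and 21: 39
merge U(36) and 39: 75
merge Z(42) and V(44): 86
merge 75 and 86: 161
merge P(90) and 161: 251
Each symbol's bit-cost is frequency × depth; summing gives 644 bits (equivalently 11 + 21 + 39 + 75 + 86 + 161 + 251).

644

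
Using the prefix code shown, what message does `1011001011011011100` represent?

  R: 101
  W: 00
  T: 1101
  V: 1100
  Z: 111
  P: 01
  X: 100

Read left to right; each codeword is recognised as soon as it completes (prefix code):
  101→R | 100→X | 101→R | 101→R | 101→R | 1100→V
Decoded message: RXRRRV

RXRRRV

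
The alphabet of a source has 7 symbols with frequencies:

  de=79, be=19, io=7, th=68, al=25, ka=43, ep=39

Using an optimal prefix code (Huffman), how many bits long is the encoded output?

Merge the two smallest weights repeatedly:
combine io(7), be(19) → 26
combine al(25), 26 → 51
combine ep(39), ka(43) → 82
combine 51, th(68) → 119
combine de(79), 82 → 161
combine 119, 161 → 280
Each symbol's bit-cost is frequency × depth; summing gives 719 bits (equivalently 26 + 51 + 82 + 119 + 161 + 280).

719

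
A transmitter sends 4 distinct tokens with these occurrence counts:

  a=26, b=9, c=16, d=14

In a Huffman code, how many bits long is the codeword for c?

2

Repeatedly merge the two smallest:
merge b(9) and d(14): 23
merge c(16) and 23: 39
merge a(26) and 39: 65
c sits 2 levels below the root, so its codeword is 2 bits.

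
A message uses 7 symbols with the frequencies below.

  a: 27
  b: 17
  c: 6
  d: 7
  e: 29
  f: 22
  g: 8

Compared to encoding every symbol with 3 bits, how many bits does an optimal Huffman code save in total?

Fixed-length: 3 bits × 116 symbols = 348 bits.
Huffman merges:
c(6) + d(7) → 13
g(8) + 13 → 21
b(17) + 21 → 38
f(22) + a(27) → 49
e(29) + 38 → 67
49 + 67 → 116
Huffman total = 13 + 21 + 38 + 49 + 67 + 116 = 304 bits.
Saving = 348 − 304 = 44 bits.

44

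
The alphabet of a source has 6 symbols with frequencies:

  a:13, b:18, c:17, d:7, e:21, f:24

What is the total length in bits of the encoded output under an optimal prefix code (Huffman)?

255

Greedily combine the two least-frequent nodes:
combine d(7), a(13) → 20
combine c(17), b(18) → 35
combine 20, e(21) → 41
combine f(24), 35 → 59
combine 41, 59 → 100
Each symbol's bit-cost is frequency × depth; summing gives 255 bits (equivalently 20 + 35 + 41 + 59 + 100).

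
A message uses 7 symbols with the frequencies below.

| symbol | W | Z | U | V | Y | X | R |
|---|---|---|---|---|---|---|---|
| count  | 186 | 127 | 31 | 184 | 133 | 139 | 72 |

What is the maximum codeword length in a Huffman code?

Merge the two lowest-weight nodes at each step:
combine U(31), R(72) → 103
combine 103, Z(127) → 230
combine Y(133), X(139) → 272
combine V(184), W(186) → 370
combine 230, 272 → 502
combine 370, 502 → 872
The first pair merged (U, R) ends up deepest, at depth 4.

4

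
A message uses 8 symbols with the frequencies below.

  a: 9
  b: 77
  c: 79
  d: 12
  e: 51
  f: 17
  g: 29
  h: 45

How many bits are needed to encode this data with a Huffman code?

Greedily combine the two least-frequent nodes:
merge a(9) and d(12): 21
merge f(17) and 21: 38
merge g(29) and 38: 67
merge h(45) and e(51): 96
merge 67 and b(77): 144
merge c(79) and 96: 175
merge 144 and 175: 319
Total encoded bits = sum of merged weights = 21 + 38 + 67 + 96 + 144 + 175 + 319 = 860.

860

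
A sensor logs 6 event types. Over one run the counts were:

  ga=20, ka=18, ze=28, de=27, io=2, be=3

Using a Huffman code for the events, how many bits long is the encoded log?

224

Build the Huffman tree bottom-up:
merge io(2) and be(3): 5
merge 5 and ka(18): 23
merge ga(20) and 23: 43
merge de(27) and ze(28): 55
merge 43 and 55: 98
Total encoded bits = sum of merged weights = 5 + 23 + 43 + 55 + 98 = 224.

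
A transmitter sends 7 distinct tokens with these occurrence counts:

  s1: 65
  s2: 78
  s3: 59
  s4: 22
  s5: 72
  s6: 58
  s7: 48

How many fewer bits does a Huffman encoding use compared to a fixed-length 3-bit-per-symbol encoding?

Fixed-length: 3 bits × 402 symbols = 1206 bits.
Huffman merges:
combine s4(22), s7(48) → 70
combine s6(58), s3(59) → 117
combine s1(65), 70 → 135
combine s5(72), s2(78) → 150
combine 117, 135 → 252
combine 150, 252 → 402
Huffman total = 70 + 117 + 135 + 150 + 252 + 402 = 1126 bits.
Saving = 1206 − 1126 = 80 bits.

80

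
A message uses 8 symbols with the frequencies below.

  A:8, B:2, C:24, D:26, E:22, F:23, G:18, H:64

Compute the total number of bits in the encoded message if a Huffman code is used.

Build the Huffman tree bottom-up:
combine B(2), A(8) → 10
combine 10, G(18) → 28
combine E(22), F(23) → 45
combine C(24), D(26) → 50
combine 28, 45 → 73
combine 50, H(64) → 114
combine 73, 114 → 187
Each symbol's bit-cost is frequency × depth; summing gives 507 bits (equivalently 10 + 28 + 45 + 50 + 73 + 114 + 187).

507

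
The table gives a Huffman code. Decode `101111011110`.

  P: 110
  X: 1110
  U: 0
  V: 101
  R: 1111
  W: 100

VXRU

Read left to right; each codeword is recognised as soon as it completes (prefix code):
  101→V | 1110→X | 1111→R | 0→U
Decoded message: VXRU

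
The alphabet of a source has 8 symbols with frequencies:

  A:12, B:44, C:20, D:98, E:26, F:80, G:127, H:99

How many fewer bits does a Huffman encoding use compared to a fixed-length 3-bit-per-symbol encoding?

136

Fixed-length: 3 bits × 506 symbols = 1518 bits.
Huffman merges:
A(12) + C(20) → 32
E(26) + 32 → 58
B(44) + 58 → 102
F(80) + D(98) → 178
H(99) + 102 → 201
G(127) + 178 → 305
201 + 305 → 506
Huffman total = 32 + 58 + 102 + 178 + 201 + 305 + 506 = 1382 bits.
Saving = 1518 − 1382 = 136 bits.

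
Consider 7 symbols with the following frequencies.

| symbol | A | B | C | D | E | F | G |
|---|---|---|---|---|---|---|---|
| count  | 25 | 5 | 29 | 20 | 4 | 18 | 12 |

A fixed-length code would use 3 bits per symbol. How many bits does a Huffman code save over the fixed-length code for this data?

Fixed-length: 3 bits × 113 symbols = 339 bits.
Huffman merges:
E(4) + B(5) → 9
9 + G(12) → 21
F(18) + D(20) → 38
21 + A(25) → 46
C(29) + 38 → 67
46 + 67 → 113
Huffman total = 9 + 21 + 38 + 46 + 67 + 113 = 294 bits.
Saving = 339 − 294 = 45 bits.

45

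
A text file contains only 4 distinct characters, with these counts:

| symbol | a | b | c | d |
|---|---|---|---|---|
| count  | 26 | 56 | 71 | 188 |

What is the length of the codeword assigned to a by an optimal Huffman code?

Repeatedly merge the two smallest:
merge a(26) and b(56): 82
merge c(71) and 82: 153
merge 153 and d(188): 341
The subtree containing a is merged 3 times, so code length = 3.

3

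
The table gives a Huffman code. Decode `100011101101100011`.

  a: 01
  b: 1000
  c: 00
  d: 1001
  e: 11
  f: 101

Read left to right; each codeword is recognised as soon as it completes (prefix code):
  1000→b | 11→e | 101→f | 101→f | 1000→b | 11→e
Decoded message: beffbe

beffbe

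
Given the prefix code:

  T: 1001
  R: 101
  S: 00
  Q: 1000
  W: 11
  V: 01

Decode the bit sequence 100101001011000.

TVSRQ

Read left to right; each codeword is recognised as soon as it completes (prefix code):
  1001→T | 01→V | 00→S | 101→R | 1000→Q
Decoded message: TVSRQ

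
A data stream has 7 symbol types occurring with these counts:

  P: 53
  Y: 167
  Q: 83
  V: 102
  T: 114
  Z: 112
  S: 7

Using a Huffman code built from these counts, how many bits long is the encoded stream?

Greedily combine the two least-frequent nodes:
combine S(7), P(53) → 60
combine 60, Q(83) → 143
combine V(102), Z(112) → 214
combine T(114), 143 → 257
combine Y(167), 214 → 381
combine 257, 381 → 638
Total encoded bits = sum of merged weights = 60 + 143 + 214 + 257 + 381 + 638 = 1693.

1693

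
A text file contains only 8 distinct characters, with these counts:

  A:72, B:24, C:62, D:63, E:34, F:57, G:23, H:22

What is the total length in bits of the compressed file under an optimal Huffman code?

1039

Merge the two smallest weights repeatedly:
combine H(22), G(23) → 45
combine B(24), E(34) → 58
combine 45, F(57) → 102
combine 58, C(62) → 120
combine D(63), A(72) → 135
combine 102, 120 → 222
combine 135, 222 → 357
Total encoded bits = sum of merged weights = 45 + 58 + 102 + 120 + 135 + 222 + 357 = 1039.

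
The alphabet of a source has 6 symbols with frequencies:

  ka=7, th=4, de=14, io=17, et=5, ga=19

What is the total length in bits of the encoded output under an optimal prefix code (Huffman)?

157

Merge the two smallest weights repeatedly:
combine th(4), et(5) → 9
combine ka(7), 9 → 16
combine de(14), 16 → 30
combine io(17), ga(19) → 36
combine 30, 36 → 66
The encoded length is the sum of every internal node's weight: 9 + 16 + 30 + 36 + 66 = 157 bits.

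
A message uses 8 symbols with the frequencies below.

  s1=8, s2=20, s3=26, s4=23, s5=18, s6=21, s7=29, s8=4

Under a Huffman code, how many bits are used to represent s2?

Repeatedly merge the two smallest:
merge s8(4) and s1(8): 12
merge 12 and s5(18): 30
merge s2(20) and s6(21): 41
merge s4(23) and s3(26): 49
merge s7(29) and 30: 59
merge 41 and 49: 90
merge 59 and 90: 149
The subtree containing s2 is merged 3 times, so code length = 3.

3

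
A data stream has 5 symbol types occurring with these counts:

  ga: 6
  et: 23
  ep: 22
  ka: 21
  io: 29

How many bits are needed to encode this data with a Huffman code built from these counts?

Merge the two smallest weights repeatedly:
merge ga(6) and ka(21): 27
merge ep(22) and et(23): 45
merge 27 and io(29): 56
merge 45 and 56: 101
Total encoded bits = sum of merged weights = 27 + 45 + 56 + 101 = 229.

229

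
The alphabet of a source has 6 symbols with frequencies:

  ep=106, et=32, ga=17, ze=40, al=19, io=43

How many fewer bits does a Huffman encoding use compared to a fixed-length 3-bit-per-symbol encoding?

Fixed-length: 3 bits × 257 symbols = 771 bits.
Huffman merges:
combine ga(17), al(19) → 36
combine et(32), 36 → 68
combine ze(40), io(43) → 83
combine 68, 83 → 151
combine ep(106), 151 → 257
Huffman total = 36 + 68 + 83 + 151 + 257 = 595 bits.
Saving = 771 − 595 = 176 bits.

176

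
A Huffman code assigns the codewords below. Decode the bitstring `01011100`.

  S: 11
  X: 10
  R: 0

Read left to right; each codeword is recognised as soon as it completes (prefix code):
  0→R | 10→X | 11→S | 10→X | 0→R
Decoded message: RXSXR

RXSXR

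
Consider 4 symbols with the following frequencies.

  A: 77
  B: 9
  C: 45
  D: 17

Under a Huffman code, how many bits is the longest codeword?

Merge the two lowest-weight nodes at each step:
B(9) + D(17) → 26
26 + C(45) → 71
71 + A(77) → 148
The rarest symbols sit at the bottom; the longest codeword is 3 bits.

3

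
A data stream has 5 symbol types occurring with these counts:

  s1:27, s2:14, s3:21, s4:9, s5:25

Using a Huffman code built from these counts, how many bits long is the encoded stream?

Merge the two smallest weights repeatedly:
s4(9) + s2(14) → 23
s3(21) + 23 → 44
s5(25) + s1(27) → 52
44 + 52 → 96
The encoded length is the sum of every internal node's weight: 23 + 44 + 52 + 96 = 215 bits.

215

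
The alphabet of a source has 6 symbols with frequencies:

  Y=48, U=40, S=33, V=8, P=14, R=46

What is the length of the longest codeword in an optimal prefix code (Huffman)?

4

Merge the two lowest-weight nodes at each step:
merge V(8) and P(14): 22
merge 22 and S(33): 55
merge U(40) and R(46): 86
merge Y(48) and 55: 103
merge 86 and 103: 189
The first pair merged (V, P) ends up deepest, at depth 4.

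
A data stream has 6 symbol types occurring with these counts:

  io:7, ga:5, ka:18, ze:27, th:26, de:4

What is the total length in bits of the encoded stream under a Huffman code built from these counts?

Merge the two smallest weights repeatedly:
merge de(4) and ga(5): 9
merge io(7) and 9: 16
merge 16 and ka(18): 34
merge th(26) and ze(27): 53
merge 34 and 53: 87
The encoded length is the sum of every internal node's weight: 9 + 16 + 34 + 53 + 87 = 199 bits.

199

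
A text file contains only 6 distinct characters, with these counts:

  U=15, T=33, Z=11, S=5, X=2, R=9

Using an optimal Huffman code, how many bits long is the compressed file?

166

Build the Huffman tree bottom-up:
merge X(2) and S(5): 7
merge 7 and R(9): 16
merge Z(11) and U(15): 26
merge 16 and 26: 42
merge T(33) and 42: 75
The encoded length is the sum of every internal node's weight: 7 + 16 + 26 + 42 + 75 = 166 bits.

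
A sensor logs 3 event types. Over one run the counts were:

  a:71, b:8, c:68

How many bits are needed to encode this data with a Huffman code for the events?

223

Merge the two smallest weights repeatedly:
merge b(8) and c(68): 76
merge a(71) and 76: 147
The encoded length is the sum of every internal node's weight: 76 + 147 = 223 bits.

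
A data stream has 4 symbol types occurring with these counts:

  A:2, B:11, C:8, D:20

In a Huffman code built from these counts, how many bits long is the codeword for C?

3

Repeatedly merge the two smallest:
combine A(2), C(8) → 10
combine 10, B(11) → 21
combine D(20), 21 → 41
C's leaf is at depth 3, giving a 3-bit codeword.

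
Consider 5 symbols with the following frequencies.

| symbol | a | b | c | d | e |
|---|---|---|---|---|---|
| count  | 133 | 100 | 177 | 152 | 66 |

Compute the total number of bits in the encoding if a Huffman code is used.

1422

Merge the two smallest weights repeatedly:
e(66) + b(100) → 166
a(133) + d(152) → 285
166 + c(177) → 343
285 + 343 → 628
Total encoded bits = sum of merged weights = 166 + 285 + 343 + 628 = 1422.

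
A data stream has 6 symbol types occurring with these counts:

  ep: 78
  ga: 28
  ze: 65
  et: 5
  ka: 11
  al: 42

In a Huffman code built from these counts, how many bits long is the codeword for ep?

2

Build the tree from the bottom:
et(5) + ka(11) → 16
16 + ga(28) → 44
al(42) + 44 → 86
ze(65) + ep(78) → 143
86 + 143 → 229
ep sits 2 levels below the root, so its codeword is 2 bits.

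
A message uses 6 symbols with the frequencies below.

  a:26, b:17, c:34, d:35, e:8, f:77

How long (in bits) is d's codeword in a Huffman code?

Repeatedly merge the two smallest:
merge e(8) and b(17): 25
merge 25 and a(26): 51
merge c(34) and d(35): 69
merge 51 and 69: 120
merge f(77) and 120: 197
d sits 3 levels below the root, so its codeword is 3 bits.

3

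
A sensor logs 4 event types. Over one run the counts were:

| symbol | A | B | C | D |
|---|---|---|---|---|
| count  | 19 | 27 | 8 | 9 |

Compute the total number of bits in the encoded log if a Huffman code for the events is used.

Greedily combine the two least-frequent nodes:
combine C(8), D(9) → 17
combine 17, A(19) → 36
combine B(27), 36 → 63
Each symbol's bit-cost is frequency × depth; summing gives 116 bits (equivalently 17 + 36 + 63).

116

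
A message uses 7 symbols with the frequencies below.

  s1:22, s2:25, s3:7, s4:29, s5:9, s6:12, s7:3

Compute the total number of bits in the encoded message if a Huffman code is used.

274

Build the Huffman tree bottom-up:
merge s7(3) and s3(7): 10
merge s5(9) and 10: 19
merge s6(12) and 19: 31
merge s1(22) and s2(25): 47
merge s4(29) and 31: 60
merge 47 and 60: 107
The encoded length is the sum of every internal node's weight: 10 + 19 + 31 + 47 + 60 + 107 = 274 bits.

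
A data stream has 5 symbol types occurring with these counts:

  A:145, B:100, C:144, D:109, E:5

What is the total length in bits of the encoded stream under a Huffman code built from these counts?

Greedily combine the two least-frequent nodes:
merge E(5) and B(100): 105
merge 105 and D(109): 214
merge C(144) and A(145): 289
merge 214 and 289: 503
Total encoded bits = sum of merged weights = 105 + 214 + 289 + 503 = 1111.

1111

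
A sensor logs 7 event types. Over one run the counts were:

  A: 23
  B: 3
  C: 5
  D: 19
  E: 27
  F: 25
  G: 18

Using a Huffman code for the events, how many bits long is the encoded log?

316

Greedily combine the two least-frequent nodes:
B(3) + C(5) → 8
8 + G(18) → 26
D(19) + A(23) → 42
F(25) + 26 → 51
E(27) + 42 → 69
51 + 69 → 120
Each symbol's bit-cost is frequency × depth; summing gives 316 bits (equivalently 8 + 26 + 42 + 51 + 69 + 120).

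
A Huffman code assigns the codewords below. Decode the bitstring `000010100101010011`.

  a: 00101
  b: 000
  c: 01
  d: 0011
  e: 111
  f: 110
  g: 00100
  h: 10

bccacd

Read left to right; each codeword is recognised as soon as it completes (prefix code):
  000→b | 01→c | 01→c | 00101→a | 01→c | 0011→d
Decoded message: bccacd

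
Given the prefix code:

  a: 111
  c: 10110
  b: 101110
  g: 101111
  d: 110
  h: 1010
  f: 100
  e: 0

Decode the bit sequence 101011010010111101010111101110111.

Read left to right; each codeword is recognised as soon as it completes (prefix code):
  1010→h | 110→d | 100→f | 101111→g | 0→e | 1010→h | 111→a | 101110→b | 111→a
Decoded message: hdfgehaba

hdfgehaba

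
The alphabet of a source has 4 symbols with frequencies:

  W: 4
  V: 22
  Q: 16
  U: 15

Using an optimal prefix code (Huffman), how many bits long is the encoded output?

Build the Huffman tree bottom-up:
W(4) + U(15) → 19
Q(16) + 19 → 35
V(22) + 35 → 57
The encoded length is the sum of every internal node's weight: 19 + 35 + 57 = 111 bits.

111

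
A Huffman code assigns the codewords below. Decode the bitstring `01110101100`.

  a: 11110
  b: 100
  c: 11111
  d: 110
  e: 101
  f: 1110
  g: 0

gfeb

Read left to right; each codeword is recognised as soon as it completes (prefix code):
  0→g | 1110→f | 101→e | 100→b
Decoded message: gfeb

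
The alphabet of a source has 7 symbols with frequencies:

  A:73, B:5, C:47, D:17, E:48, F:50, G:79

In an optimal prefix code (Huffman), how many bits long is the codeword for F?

Repeatedly merge the two smallest:
combine B(5), D(17) → 22
combine 22, C(47) → 69
combine E(48), F(50) → 98
combine 69, A(73) → 142
combine G(79), 98 → 177
combine 142, 177 → 319
F sits 3 levels below the root, so its codeword is 3 bits.

3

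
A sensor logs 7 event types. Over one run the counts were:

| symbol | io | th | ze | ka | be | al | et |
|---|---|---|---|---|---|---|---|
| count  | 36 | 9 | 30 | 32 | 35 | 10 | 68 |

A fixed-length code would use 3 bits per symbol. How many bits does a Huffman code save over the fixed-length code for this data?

Fixed-length: 3 bits × 220 symbols = 660 bits.
Huffman merges:
merge th(9) and al(10): 19
merge 19 and ze(30): 49
merge ka(32) and be(35): 67
merge io(36) and 49: 85
merge 67 and et(68): 135
merge 85 and 135: 220
Huffman total = 19 + 49 + 67 + 85 + 135 + 220 = 575 bits.
Saving = 660 − 575 = 85 bits.

85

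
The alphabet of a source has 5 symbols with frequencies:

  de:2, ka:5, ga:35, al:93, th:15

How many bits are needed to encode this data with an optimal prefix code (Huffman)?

236

Greedily combine the two least-frequent nodes:
combine de(2), ka(5) → 7
combine 7, th(15) → 22
combine 22, ga(35) → 57
combine 57, al(93) → 150
Total encoded bits = sum of merged weights = 7 + 22 + 57 + 150 = 236.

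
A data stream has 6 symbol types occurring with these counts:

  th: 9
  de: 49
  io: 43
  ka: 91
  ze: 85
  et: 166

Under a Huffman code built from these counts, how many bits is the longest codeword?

4

Merge the two lowest-weight nodes at each step:
merge th(9) and io(43): 52
merge de(49) and 52: 101
merge ze(85) and ka(91): 176
merge 101 and et(166): 267
merge 176 and 267: 443
The rarest symbols sit at the bottom; the longest codeword is 4 bits.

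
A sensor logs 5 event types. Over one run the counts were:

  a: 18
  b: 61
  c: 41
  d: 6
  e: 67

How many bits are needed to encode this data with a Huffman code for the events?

408

Merge the two smallest weights repeatedly:
merge d(6) and a(18): 24
merge 24 and c(41): 65
merge b(61) and 65: 126
merge e(67) and 126: 193
The encoded length is the sum of every internal node's weight: 24 + 65 + 126 + 193 = 408 bits.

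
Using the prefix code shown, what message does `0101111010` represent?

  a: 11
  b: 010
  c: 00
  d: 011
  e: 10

Read left to right; each codeword is recognised as soon as it completes (prefix code):
  010→b | 11→a | 11→a | 010→b
Decoded message: baab

baab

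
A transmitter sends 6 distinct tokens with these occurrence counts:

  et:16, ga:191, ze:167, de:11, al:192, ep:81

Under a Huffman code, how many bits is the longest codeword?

4

Merge the two lowest-weight nodes at each step:
de(11) + et(16) → 27
27 + ep(81) → 108
108 + ze(167) → 275
ga(191) + al(192) → 383
275 + 383 → 658
The rarest symbols sit at the bottom; the longest codeword is 4 bits.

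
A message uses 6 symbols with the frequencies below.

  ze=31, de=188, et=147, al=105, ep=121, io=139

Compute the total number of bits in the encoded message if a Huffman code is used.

1855

Merge the two smallest weights repeatedly:
merge ze(31) and al(105): 136
merge ep(121) and 136: 257
merge io(139) and et(147): 286
merge de(188) and 257: 445
merge 286 and 445: 731
Total encoded bits = sum of merged weights = 136 + 257 + 286 + 445 + 731 = 1855.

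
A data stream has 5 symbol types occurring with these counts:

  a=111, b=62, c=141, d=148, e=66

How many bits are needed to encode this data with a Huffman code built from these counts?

Greedily combine the two least-frequent nodes:
b(62) + e(66) → 128
a(111) + 128 → 239
c(141) + d(148) → 289
239 + 289 → 528
Each symbol's bit-cost is frequency × depth; summing gives 1184 bits (equivalently 128 + 239 + 289 + 528).

1184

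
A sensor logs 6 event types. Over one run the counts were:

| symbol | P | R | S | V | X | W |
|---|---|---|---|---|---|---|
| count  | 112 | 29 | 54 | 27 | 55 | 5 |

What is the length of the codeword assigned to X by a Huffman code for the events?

3

Repeatedly merge the two smallest:
combine W(5), V(27) → 32
combine R(29), 32 → 61
combine S(54), X(55) → 109
combine 61, 109 → 170
combine P(112), 170 → 282
X sits 3 levels below the root, so its codeword is 3 bits.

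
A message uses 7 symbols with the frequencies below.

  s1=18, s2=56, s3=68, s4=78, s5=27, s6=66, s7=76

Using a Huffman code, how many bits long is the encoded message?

Greedily combine the two least-frequent nodes:
s1(18) + s5(27) → 45
45 + s2(56) → 101
s6(66) + s3(68) → 134
s7(76) + s4(78) → 154
101 + 134 → 235
154 + 235 → 389
The encoded length is the sum of every internal node's weight: 45 + 101 + 134 + 154 + 235 + 389 = 1058 bits.

1058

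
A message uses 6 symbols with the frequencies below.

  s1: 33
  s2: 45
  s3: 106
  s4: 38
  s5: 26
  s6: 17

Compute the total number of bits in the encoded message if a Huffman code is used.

Build the Huffman tree bottom-up:
combine s6(17), s5(26) → 43
combine s1(33), s4(38) → 71
combine 43, s2(45) → 88
combine 71, 88 → 159
combine s3(106), 159 → 265
Each symbol's bit-cost is frequency × depth; summing gives 626 bits (equivalently 43 + 71 + 88 + 159 + 265).

626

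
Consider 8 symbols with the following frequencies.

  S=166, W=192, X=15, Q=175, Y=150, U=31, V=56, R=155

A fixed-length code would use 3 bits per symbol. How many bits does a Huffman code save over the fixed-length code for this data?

Fixed-length: 3 bits × 940 symbols = 2820 bits.
Huffman merges:
combine X(15), U(31) → 46
combine 46, V(56) → 102
combine 102, Y(150) → 252
combine R(155), S(166) → 321
combine Q(175), W(192) → 367
combine 252, 321 → 573
combine 367, 573 → 940
Huffman total = 46 + 102 + 252 + 321 + 367 + 573 + 940 = 2601 bits.
Saving = 2820 − 2601 = 219 bits.

219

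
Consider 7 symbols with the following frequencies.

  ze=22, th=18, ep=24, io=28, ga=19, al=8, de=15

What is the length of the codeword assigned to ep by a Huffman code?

Repeatedly merge the two smallest:
merge al(8) and de(15): 23
merge th(18) and ga(19): 37
merge ze(22) and 23: 45
merge ep(24) and io(28): 52
merge 37 and 45: 82
merge 52 and 82: 134
ep sits 2 levels below the root, so its codeword is 2 bits.

2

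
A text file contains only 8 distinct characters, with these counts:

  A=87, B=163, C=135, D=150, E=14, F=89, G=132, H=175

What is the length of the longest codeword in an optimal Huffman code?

4

Merge the two lowest-weight nodes at each step:
E(14) + A(87) → 101
F(89) + 101 → 190
G(132) + C(135) → 267
D(150) + B(163) → 313
H(175) + 190 → 365
267 + 313 → 580
365 + 580 → 945
The rarest symbols sit at the bottom; the longest codeword is 4 bits.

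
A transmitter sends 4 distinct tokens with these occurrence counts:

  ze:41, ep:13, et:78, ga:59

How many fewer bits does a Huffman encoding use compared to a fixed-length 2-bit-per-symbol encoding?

24

Fixed-length: 2 bits × 191 symbols = 382 bits.
Huffman merges:
merge ep(13) and ze(41): 54
merge 54 and ga(59): 113
merge et(78) and 113: 191
Huffman total = 54 + 113 + 191 = 358 bits.
Saving = 382 − 358 = 24 bits.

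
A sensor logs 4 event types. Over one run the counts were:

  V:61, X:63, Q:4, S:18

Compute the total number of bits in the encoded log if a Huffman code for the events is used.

251

Build the Huffman tree bottom-up:
combine Q(4), S(18) → 22
combine 22, V(61) → 83
combine X(63), 83 → 146
Total encoded bits = sum of merged weights = 22 + 83 + 146 = 251.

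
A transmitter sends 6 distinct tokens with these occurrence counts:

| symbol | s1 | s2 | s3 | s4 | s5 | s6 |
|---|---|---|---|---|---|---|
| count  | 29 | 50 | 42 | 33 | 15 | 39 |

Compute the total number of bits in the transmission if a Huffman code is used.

532

Greedily combine the two least-frequent nodes:
merge s5(15) and s1(29): 44
merge s4(33) and s6(39): 72
merge s3(42) and 44: 86
merge s2(50) and 72: 122
merge 86 and 122: 208
Total encoded bits = sum of merged weights = 44 + 72 + 86 + 122 + 208 = 532.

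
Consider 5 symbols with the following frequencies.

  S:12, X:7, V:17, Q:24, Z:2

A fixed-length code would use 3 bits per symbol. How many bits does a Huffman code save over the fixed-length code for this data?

56

Fixed-length: 3 bits × 62 symbols = 186 bits.
Huffman merges:
merge Z(2) and X(7): 9
merge 9 and S(12): 21
merge V(17) and 21: 38
merge Q(24) and 38: 62
Huffman total = 9 + 21 + 38 + 62 = 130 bits.
Saving = 186 − 130 = 56 bits.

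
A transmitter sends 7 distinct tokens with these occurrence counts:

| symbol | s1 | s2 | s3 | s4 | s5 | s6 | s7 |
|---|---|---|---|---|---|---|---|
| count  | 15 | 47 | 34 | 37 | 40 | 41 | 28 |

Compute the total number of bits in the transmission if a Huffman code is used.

Greedily combine the two least-frequent nodes:
combine s1(15), s7(28) → 43
combine s3(34), s4(37) → 71
combine s5(40), s6(41) → 81
combine 43, s2(47) → 90
combine 71, 81 → 152
combine 90, 152 → 242
The encoded length is the sum of every internal node's weight: 43 + 71 + 81 + 90 + 152 + 242 = 679 bits.

679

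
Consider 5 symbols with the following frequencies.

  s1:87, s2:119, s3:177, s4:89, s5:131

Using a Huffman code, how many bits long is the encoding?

1382

Merge the two smallest weights repeatedly:
combine s1(87), s4(89) → 176
combine s2(119), s5(131) → 250
combine 176, s3(177) → 353
combine 250, 353 → 603
Total encoded bits = sum of merged weights = 176 + 250 + 353 + 603 = 1382.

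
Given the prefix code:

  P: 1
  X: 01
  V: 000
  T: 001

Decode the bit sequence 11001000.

Read left to right; each codeword is recognised as soon as it completes (prefix code):
  1→P | 1→P | 001→T | 000→V
Decoded message: PPTV

PPTV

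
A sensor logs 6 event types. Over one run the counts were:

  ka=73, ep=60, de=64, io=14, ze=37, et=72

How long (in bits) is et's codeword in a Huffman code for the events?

Repeatedly merge the two smallest:
io(14) + ze(37) → 51
51 + ep(60) → 111
de(64) + et(72) → 136
ka(73) + 111 → 184
136 + 184 → 320
The subtree containing et is merged 2 times, so code length = 2.

2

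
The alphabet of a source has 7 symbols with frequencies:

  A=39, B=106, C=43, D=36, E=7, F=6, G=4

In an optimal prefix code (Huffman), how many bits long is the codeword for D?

3

Build the tree from the bottom:
merge G(4) and F(6): 10
merge E(7) and 10: 17
merge 17 and D(36): 53
merge A(39) and C(43): 82
merge 53 and 82: 135
merge B(106) and 135: 241
D's leaf is at depth 3, giving a 3-bit codeword.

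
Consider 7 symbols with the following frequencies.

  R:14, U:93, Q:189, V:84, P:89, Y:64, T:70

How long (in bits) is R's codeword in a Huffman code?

Build the tree from the bottom:
combine R(14), Y(64) → 78
combine T(70), 78 → 148
combine V(84), P(89) → 173
combine U(93), 148 → 241
combine 173, Q(189) → 362
combine 241, 362 → 603
R sits 4 levels below the root, so its codeword is 4 bits.

4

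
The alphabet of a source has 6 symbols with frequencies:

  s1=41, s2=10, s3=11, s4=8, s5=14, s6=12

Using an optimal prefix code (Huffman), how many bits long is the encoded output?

Build the Huffman tree bottom-up:
s4(8) + s2(10) → 18
s3(11) + s6(12) → 23
s5(14) + 18 → 32
23 + 32 → 55
s1(41) + 55 → 96
Each symbol's bit-cost is frequency × depth; summing gives 224 bits (equivalently 18 + 23 + 32 + 55 + 96).

224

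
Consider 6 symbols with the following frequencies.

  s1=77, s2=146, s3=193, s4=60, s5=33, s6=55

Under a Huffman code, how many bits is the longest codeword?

3

Merge the two lowest-weight nodes at each step:
combine s5(33), s6(55) → 88
combine s4(60), s1(77) → 137
combine 88, 137 → 225
combine s2(146), s3(193) → 339
combine 225, 339 → 564
The rarest symbols sit at the bottom; the longest codeword is 3 bits.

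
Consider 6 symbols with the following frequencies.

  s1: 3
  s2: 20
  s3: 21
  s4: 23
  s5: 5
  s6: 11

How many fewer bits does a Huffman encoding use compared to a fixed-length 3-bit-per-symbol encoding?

56

Fixed-length: 3 bits × 83 symbols = 249 bits.
Huffman merges:
s1(3) + s5(5) → 8
8 + s6(11) → 19
19 + s2(20) → 39
s3(21) + s4(23) → 44
39 + 44 → 83
Huffman total = 8 + 19 + 39 + 44 + 83 = 193 bits.
Saving = 249 − 193 = 56 bits.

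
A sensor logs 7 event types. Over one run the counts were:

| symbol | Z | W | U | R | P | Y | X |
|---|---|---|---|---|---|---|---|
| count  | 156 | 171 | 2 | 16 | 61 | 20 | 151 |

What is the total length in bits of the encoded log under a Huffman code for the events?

Merge the two smallest weights repeatedly:
merge U(2) and R(16): 18
merge 18 and Y(20): 38
merge 38 and P(61): 99
merge 99 and X(151): 250
merge Z(156) and W(171): 327
merge 250 and 327: 577
Total encoded bits = sum of merged weights = 18 + 38 + 99 + 250 + 327 + 577 = 1309.

1309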